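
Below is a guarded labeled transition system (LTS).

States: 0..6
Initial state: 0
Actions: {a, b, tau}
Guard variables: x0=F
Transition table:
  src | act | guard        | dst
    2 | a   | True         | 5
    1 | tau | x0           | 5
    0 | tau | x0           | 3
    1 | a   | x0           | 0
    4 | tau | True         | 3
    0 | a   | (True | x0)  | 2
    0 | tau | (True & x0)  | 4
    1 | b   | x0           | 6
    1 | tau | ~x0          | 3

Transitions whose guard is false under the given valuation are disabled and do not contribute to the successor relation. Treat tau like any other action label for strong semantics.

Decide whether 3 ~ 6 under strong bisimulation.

Answer: BISIMILAR

Working:
Compute ~ classes (split until stable):
  P[0] = {{0,1,2,3,4,5,6}}
  P[1] = {{0,2},{1,4},{3,5,6}}
  P[2] = {{0},{1,4},{2},{3,5,6}}
4 equivalence class(es) (converged in 3)
3∈{3,5,6}, 6∈{3,5,6}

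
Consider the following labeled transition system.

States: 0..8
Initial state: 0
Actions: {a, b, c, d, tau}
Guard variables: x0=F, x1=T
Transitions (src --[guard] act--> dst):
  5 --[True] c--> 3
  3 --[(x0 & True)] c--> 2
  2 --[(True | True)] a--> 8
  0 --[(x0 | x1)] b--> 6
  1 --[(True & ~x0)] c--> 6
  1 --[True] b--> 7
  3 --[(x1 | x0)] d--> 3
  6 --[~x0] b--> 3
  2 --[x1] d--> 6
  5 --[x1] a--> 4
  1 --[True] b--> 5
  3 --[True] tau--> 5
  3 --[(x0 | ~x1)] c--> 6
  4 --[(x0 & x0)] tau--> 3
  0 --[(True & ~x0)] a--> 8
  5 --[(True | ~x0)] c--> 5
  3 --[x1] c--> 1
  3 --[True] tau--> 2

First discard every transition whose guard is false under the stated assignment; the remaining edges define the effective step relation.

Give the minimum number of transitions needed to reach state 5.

Answer: 3

Working:
BFS to 5:
  L0 = {0}
  L1 = {6,8}
  L2 = {3}
  L3 = {1,2,5}
first hit 5 at d=3 via b·b·tau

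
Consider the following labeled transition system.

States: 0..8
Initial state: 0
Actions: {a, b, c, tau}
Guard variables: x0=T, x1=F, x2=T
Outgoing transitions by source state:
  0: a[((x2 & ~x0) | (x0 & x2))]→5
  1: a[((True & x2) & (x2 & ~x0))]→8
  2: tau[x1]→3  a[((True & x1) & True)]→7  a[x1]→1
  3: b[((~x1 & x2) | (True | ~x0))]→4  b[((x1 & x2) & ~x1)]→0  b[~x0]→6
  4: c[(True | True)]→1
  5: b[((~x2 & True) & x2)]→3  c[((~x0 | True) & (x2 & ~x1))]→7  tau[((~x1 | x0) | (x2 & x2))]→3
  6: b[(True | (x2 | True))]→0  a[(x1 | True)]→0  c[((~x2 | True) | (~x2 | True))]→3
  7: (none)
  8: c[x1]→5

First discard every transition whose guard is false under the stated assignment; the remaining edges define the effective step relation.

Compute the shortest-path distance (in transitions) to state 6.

BFS to 6:
  depth 0: {0}
  depth 1: {5}
  depth 2: {3,7}
  depth 3: {4}
  depth 4: {1}
6 never appears.

Answer: UNREACHABLE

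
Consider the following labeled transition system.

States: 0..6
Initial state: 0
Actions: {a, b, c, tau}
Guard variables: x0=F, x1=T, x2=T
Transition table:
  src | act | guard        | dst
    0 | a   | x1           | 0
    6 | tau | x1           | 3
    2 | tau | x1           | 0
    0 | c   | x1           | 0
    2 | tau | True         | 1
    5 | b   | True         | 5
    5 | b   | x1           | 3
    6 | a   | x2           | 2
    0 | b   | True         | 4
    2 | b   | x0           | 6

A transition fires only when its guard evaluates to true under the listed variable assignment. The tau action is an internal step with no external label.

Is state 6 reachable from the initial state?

Guard filter leaves 9 enabled edge(s).
Layer 0: {0}
Layer 1: {4}  cumulative {0,4}
Reach set: {0,4}

Answer: UNREACHABLE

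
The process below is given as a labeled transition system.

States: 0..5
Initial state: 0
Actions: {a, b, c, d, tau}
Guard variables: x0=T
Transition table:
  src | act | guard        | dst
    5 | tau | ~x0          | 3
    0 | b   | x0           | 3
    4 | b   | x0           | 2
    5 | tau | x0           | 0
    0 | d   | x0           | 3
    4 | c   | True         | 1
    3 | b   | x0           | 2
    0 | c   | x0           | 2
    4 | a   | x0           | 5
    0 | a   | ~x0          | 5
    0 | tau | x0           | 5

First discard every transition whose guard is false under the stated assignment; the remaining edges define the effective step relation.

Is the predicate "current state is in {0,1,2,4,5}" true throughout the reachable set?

Inv-set: {0,1,2,4,5}
Reach set: {0,2,3,5}
  0: ok
  2: ok
  3: VIOLATES
  5: ok
witness against invariant: b → 3

Answer: INVARIANT VIOLATED at state 3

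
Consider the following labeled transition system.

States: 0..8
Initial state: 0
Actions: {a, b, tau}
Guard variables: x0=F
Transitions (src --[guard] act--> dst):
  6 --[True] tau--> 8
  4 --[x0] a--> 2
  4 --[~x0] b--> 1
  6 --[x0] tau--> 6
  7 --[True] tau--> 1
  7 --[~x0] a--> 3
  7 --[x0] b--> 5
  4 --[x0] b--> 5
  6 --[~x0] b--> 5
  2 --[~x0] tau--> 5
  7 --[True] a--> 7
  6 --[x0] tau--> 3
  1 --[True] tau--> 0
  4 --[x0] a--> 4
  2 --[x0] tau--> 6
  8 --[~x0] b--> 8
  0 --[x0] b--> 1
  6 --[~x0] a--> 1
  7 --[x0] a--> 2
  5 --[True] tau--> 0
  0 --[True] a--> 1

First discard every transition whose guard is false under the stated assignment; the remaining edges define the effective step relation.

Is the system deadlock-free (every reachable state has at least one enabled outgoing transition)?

Answer: DEADLOCK-FREE

Analysis:
R = {0,1}
  0: a→1  [1 out]
  1: tau→0  [1 out]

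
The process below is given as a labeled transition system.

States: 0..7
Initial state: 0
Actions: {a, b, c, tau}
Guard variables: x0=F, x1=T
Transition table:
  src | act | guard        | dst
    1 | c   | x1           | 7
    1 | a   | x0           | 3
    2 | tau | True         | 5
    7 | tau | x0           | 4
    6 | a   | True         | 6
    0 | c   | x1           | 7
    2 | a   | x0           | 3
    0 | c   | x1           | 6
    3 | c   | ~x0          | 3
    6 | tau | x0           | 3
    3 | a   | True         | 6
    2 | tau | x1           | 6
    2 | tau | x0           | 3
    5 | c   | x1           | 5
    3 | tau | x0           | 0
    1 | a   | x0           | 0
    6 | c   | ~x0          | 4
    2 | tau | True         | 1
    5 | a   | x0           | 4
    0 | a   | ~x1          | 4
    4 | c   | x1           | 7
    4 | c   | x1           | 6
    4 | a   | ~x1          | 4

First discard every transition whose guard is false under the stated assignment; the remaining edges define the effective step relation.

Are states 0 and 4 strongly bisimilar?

Refine partition for ~:
  P[0] = {{0,1,2,3,4,5,6,7}}
  P[1] = {{0,1,4,5},{2},{3,6},{7}}
  P[2] = {{0,4},{1},{2},{3},{5},{6},{7}}
Fixed point at round 3; 7 class(es).
[0]={0,4}  [4]={0,4}

Answer: BISIMILAR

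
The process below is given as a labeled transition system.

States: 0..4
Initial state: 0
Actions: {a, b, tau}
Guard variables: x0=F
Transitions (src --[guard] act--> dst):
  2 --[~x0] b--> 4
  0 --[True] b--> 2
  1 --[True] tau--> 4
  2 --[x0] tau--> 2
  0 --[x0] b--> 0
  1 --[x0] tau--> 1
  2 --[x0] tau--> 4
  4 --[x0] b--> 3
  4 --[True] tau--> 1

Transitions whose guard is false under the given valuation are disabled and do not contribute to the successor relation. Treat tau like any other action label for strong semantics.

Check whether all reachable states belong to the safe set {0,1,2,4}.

Answer: INVARIANT HOLDS

Analysis:
Safe = {0,1,2,4}
R = {0,1,2,4}
  0: safe
  1: safe
  2: safe
  4: safe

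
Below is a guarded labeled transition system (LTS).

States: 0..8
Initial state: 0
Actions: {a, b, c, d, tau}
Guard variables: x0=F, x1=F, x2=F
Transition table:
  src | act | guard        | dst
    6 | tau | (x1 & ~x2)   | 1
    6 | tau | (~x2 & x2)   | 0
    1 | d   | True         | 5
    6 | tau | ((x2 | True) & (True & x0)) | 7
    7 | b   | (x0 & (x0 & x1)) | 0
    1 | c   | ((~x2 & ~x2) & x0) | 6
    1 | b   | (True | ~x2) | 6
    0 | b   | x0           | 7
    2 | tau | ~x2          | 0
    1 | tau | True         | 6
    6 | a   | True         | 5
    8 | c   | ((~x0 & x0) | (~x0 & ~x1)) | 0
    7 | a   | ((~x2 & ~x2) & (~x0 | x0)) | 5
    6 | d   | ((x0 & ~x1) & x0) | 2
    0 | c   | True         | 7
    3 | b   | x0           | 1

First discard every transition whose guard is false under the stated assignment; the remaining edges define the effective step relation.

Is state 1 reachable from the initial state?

Guard filter leaves 8 enabled edge(s).
L0 = {0}
L1 = {7}  total {0,7}
L2 = {5}  total {0,5,7}
Reachable = {0,5,7}

Answer: UNREACHABLE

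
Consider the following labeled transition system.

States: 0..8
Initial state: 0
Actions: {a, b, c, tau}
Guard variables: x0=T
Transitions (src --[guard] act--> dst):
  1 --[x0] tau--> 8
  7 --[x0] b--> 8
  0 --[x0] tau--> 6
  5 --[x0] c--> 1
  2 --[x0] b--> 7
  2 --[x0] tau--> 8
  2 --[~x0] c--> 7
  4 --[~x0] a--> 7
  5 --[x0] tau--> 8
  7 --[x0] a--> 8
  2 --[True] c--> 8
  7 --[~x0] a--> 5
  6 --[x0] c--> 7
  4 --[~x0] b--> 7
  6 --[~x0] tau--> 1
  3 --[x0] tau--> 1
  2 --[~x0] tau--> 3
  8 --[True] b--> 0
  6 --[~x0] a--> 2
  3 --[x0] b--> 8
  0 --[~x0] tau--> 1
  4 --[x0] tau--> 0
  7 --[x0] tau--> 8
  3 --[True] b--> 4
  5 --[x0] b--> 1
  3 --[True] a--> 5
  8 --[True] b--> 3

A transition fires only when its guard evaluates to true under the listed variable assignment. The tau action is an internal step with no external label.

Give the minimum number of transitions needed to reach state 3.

Layered search for 3:
  Layer 0: {0}
  Layer 1: {6}
  Layer 2: {7}
  Layer 3: {8}
  Layer 4: {3}
3 enters at depth 4; path tau·c·a·b

Answer: 4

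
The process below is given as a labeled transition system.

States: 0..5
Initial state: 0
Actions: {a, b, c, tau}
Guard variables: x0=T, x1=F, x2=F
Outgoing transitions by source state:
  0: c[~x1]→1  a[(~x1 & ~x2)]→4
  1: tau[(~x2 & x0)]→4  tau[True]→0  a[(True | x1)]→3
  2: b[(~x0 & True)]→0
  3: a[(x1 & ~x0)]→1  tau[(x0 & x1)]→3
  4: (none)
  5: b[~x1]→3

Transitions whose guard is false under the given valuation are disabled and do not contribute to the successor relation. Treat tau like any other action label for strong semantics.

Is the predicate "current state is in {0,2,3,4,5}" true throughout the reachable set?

Allowed set {0,2,3,4,5}
R = {0,1,3,4}
  0: safe
  1: VIOLATES
  3: safe
  4: safe
witness against invariant: c → 1

Answer: INVARIANT VIOLATED at state 1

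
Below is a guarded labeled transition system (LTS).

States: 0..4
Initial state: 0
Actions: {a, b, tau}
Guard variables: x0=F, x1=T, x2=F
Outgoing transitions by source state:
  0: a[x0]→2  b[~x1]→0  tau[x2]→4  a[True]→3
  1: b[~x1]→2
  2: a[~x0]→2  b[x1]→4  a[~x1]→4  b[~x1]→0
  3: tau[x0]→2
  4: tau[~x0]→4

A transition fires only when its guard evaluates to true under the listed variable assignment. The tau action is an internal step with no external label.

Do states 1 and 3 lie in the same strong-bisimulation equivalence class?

Answer: BISIMILAR

Trace:
Compute ~ classes (split until stable):
  π0 = {{0,1,2,3,4}}
  π1 = {{0},{1,3},{2},{4}}
4 equivalence class(es) (converged in 2)
1∈{1,3}, 3∈{1,3}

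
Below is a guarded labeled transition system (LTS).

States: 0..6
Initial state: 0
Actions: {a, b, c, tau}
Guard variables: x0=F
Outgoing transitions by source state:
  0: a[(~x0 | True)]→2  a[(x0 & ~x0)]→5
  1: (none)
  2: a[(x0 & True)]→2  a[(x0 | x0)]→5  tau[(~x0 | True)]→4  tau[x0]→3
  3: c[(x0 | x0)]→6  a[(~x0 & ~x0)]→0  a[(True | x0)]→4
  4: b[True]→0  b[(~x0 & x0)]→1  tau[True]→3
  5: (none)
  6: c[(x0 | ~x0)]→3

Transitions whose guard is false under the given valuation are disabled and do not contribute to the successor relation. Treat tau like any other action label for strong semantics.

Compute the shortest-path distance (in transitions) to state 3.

Layered search for 3:
  Layer 0: {0}
  Layer 1: {2}
  Layer 2: {4}
  Layer 3: {3}
3 enters at depth 3; path a·tau·tau

Answer: 3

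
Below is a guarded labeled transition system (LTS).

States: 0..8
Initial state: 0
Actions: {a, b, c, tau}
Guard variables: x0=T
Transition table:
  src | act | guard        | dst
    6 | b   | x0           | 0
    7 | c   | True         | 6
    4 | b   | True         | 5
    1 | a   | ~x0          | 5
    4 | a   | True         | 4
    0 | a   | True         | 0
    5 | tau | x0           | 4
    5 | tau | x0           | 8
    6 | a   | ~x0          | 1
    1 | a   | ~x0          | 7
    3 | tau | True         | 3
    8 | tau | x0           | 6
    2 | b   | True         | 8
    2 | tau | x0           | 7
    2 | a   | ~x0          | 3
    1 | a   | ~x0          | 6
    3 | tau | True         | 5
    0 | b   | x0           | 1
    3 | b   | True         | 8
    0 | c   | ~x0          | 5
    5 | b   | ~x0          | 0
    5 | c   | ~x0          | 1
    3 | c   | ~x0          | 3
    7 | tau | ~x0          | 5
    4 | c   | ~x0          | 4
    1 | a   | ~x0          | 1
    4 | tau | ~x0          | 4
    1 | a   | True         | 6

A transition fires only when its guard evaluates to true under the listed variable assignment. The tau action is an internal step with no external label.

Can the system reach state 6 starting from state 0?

Answer: REACHABLE

Analysis:
15 transition(s) survive guard evaluation.
Layer 0: {0}
Layer 1: {1}  total {0,1}
Layer 2: {6}  total {0,1,6}
Reach set: {0,1,6}
Path to 6: b·a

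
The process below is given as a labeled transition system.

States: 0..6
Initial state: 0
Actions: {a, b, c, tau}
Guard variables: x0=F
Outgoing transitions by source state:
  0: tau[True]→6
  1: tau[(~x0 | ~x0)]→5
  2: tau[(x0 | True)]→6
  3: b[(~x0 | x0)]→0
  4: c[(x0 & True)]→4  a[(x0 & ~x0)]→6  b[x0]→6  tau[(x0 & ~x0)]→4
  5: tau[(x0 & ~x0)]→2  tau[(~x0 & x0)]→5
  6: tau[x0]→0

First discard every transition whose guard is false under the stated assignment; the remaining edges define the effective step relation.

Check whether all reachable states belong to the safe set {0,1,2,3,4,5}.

Inv-set: {0,1,2,3,4,5}
R = {0,6}
  0: ok
  6: VIOLATES
reach 6 via tau — violates

Answer: INVARIANT VIOLATED at state 6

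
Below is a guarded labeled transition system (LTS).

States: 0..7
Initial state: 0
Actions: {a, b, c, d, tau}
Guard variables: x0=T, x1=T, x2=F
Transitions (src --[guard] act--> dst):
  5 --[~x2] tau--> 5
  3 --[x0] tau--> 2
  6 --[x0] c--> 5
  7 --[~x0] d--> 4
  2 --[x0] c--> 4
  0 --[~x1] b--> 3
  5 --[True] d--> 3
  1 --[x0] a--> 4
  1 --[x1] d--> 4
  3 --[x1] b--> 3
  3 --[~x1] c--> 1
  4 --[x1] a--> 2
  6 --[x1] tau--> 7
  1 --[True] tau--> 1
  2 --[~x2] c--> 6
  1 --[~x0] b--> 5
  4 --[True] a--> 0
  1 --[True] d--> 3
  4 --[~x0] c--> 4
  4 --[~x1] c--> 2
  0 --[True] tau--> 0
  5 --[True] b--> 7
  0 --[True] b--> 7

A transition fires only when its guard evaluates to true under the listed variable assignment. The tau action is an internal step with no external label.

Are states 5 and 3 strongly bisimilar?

Answer: NOT BISIMILAR

Working:
Refine partition for ~:
  P[0] = {{0,1,2,3,4,5,6,7}}
  P[1] = {{0,3},{1},{2},{4},{5},{6},{7}}
  P[2] = {{0},{1},{2},{3},{4},{5},{6},{7}}
stable after 3 split(s): 8 block(s)
5∈{5}, 3∈{3}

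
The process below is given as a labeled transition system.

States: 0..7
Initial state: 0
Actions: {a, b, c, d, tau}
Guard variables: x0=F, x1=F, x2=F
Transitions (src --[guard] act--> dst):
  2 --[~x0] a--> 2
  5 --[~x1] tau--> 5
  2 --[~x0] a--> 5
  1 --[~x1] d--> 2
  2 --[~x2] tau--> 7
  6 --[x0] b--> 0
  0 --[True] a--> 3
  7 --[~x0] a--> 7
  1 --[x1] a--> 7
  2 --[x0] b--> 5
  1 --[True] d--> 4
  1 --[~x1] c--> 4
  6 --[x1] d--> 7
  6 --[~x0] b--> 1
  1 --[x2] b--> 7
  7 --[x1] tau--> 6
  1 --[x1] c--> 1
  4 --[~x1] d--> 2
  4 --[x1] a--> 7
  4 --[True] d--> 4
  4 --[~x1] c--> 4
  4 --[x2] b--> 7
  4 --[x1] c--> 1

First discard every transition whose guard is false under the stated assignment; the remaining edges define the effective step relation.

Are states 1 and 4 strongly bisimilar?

Answer: BISIMILAR

Trace:
Compute ~ classes (split until stable):
  round 0: {{0,1,2,3,4,5,6,7}}
  round 1: {{0,7},{1,4},{2},{3},{5},{6}}
  round 2: {{0},{1,4},{2},{3},{5},{6},{7}}
Fixed point at round 3; 7 class(es).
class of 1: {1,4}; class of 4: {1,4}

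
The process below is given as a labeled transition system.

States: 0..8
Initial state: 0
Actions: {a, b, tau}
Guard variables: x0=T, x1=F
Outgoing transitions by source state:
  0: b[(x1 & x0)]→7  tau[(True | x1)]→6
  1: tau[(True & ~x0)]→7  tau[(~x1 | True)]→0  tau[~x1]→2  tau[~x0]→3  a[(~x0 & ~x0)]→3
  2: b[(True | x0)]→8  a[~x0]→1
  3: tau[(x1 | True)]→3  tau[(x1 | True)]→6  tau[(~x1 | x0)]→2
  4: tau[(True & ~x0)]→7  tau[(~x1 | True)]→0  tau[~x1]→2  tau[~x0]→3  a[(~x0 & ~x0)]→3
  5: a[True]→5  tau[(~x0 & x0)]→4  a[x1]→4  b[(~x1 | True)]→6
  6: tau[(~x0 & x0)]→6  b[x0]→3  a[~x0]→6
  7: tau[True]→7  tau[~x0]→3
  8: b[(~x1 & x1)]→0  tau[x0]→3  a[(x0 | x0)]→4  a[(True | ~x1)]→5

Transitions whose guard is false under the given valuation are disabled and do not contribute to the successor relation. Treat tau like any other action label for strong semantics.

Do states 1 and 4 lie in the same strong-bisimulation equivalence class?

Answer: BISIMILAR

Analysis:
Refine partition for ~:
  round 0: {{0,1,2,3,4,5,6,7,8}}
  round 1: {{0,1,3,4,7},{2,6},{5},{8}}
  round 2: {{0},{1,3,4},{2},{5},{6},{7},{8}}
  round 3: {{0},{1,4},{2},{3},{5},{6},{7},{8}}
Fixed point at round 4; 8 class(es).
class of 1: {1,4}; class of 4: {1,4}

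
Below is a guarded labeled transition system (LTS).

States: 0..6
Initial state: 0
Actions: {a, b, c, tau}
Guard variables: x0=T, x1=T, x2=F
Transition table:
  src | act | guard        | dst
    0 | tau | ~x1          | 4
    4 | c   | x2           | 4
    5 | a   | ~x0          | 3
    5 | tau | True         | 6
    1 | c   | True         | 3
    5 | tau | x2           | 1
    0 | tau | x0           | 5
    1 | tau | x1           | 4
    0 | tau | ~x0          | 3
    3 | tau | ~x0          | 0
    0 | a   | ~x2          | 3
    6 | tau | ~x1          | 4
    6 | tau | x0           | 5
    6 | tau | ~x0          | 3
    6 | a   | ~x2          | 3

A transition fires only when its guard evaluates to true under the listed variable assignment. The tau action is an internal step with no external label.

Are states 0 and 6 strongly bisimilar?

Answer: BISIMILAR

Working:
Refine partition for ~:
  round 0: {{0,1,2,3,4,5,6}}
  round 1: {{0,6},{1},{2,3,4},{5}}
Fixed point at round 2; 4 class(es).
[0]={0,6}  [6]={0,6}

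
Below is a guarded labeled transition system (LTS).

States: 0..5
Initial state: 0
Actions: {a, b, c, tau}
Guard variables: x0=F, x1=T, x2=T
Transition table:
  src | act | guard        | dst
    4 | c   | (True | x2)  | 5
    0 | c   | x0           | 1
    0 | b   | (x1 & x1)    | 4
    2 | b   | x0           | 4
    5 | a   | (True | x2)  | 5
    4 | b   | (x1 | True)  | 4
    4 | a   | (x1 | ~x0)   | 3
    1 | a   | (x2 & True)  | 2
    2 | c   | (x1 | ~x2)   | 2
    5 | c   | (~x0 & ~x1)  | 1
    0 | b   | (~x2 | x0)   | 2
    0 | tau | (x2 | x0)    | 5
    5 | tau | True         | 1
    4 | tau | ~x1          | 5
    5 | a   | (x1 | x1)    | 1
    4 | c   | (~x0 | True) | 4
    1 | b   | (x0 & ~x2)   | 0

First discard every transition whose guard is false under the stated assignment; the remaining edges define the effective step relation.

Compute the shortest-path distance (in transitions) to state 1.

Answer: 2

Trace:
Breadth-first toward 1:
  depth 0: {0}
  depth 1: {4,5}
  depth 2: {1,3}
first hit 1 at d=2 via tau·a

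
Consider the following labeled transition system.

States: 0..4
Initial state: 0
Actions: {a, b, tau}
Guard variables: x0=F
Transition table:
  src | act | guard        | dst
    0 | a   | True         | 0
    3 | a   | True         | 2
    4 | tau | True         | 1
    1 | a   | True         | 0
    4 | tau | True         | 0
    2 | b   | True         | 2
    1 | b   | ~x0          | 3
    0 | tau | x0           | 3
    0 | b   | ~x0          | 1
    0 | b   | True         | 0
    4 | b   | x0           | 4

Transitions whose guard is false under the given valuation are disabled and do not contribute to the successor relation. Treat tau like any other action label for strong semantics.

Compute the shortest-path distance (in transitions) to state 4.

Answer: UNREACHABLE

Analysis:
Layered search for 4:
  depth 0: {0}
  depth 1: {1}
  depth 2: {3}
  depth 3: {2}
4 never appears.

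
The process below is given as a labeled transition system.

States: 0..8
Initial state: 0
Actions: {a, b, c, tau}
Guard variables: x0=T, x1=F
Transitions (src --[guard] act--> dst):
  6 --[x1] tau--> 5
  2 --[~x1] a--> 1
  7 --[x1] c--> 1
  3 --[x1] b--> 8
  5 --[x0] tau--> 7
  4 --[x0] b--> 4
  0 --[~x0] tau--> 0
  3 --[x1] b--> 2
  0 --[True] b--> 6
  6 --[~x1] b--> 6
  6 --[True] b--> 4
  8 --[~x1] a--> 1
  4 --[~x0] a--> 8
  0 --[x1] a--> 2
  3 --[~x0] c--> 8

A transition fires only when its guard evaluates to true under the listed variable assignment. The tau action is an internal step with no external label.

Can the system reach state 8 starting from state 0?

Answer: UNREACHABLE

Analysis:
7 transition(s) survive guard evaluation.
L0 = {0}
L1 = {6}  now seen {0,6}
L2 = {4}  now seen {0,4,6}
Reachable = {0,4,6}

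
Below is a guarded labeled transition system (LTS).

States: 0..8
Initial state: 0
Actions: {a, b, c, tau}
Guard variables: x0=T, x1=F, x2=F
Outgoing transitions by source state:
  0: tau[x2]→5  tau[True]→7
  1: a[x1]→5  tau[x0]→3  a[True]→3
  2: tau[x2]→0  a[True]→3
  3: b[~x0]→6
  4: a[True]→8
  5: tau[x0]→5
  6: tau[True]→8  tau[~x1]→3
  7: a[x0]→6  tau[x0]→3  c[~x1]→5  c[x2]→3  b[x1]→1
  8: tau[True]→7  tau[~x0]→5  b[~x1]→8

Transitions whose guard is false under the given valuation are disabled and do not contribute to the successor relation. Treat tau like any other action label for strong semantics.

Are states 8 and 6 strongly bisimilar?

Answer: NOT BISIMILAR

Analysis:
Compute ~ classes (split until stable):
  round 0: {{0,1,2,3,4,5,6,7,8}}
  round 1: {{0,5,6},{1},{2,4},{3},{7},{8}}
  round 2: {{0},{1},{2},{3},{4},{5},{6},{7},{8}}
9 equivalence class(es) (converged in 3)
class of 8: {8}; class of 6: {6}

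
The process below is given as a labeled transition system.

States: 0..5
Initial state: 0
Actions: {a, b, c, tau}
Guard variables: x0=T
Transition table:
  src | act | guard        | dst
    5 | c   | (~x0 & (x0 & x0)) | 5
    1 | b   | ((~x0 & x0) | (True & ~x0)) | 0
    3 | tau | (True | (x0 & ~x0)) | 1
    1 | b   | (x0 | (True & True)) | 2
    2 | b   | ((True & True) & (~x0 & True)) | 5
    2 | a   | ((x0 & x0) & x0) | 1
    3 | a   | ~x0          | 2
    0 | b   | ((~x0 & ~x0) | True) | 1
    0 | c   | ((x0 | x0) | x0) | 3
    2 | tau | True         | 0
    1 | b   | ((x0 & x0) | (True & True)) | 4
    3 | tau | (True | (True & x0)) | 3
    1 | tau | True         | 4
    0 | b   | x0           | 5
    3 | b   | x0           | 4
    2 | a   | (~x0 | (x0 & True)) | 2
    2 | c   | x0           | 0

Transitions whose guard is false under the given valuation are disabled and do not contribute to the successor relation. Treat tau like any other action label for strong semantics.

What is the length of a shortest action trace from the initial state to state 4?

Answer: 2

Trace:
Breadth-first toward 4:
  L0 = {0}
  L1 = {1,3,5}
  L2 = {2,4}
first hit 4 at d=2 via b·b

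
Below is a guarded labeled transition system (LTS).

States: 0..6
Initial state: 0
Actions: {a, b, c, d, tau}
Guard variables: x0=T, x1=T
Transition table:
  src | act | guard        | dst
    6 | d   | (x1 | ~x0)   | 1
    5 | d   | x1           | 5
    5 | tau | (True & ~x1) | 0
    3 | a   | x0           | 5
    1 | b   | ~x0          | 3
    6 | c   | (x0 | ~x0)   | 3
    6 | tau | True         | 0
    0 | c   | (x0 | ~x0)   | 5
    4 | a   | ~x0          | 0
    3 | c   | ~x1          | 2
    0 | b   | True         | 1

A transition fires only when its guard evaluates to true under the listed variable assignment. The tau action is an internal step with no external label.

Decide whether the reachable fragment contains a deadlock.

Answer: DEADLOCK at state 1

Analysis:
R = {0,1,5}
  0: b→1  c→5  [2 exit(s)]
  1: ∅  [no exit]
  5: d→5  [1 exit(s)]
witness 1: b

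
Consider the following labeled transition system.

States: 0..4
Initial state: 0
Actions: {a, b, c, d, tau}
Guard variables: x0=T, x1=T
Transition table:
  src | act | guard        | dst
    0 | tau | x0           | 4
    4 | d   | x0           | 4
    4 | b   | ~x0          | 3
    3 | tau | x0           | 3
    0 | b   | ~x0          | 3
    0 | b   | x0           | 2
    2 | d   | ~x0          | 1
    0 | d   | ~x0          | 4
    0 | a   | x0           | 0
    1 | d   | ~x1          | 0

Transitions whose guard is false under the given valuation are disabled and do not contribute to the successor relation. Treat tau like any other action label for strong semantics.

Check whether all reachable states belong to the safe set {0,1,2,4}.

Answer: INVARIANT HOLDS

Analysis:
Allowed set {0,1,2,4}
Reachable = {0,2,4}
  0: ok
  2: ok
  4: ok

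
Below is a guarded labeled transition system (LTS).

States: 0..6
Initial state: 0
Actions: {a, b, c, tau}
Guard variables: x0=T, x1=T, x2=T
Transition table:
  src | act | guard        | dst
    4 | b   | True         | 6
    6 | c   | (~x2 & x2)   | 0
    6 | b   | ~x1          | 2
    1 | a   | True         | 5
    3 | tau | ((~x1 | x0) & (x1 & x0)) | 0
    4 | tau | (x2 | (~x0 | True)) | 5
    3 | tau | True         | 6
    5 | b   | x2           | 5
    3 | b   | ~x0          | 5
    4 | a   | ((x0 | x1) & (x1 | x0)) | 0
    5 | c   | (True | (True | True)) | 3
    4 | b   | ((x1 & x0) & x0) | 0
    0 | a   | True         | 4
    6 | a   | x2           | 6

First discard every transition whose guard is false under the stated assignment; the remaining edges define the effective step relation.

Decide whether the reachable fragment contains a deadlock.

Answer: DEADLOCK-FREE

Working:
Reach set: {0,3,4,5,6}
  0: a→4  [1 out]
  3: tau→0  tau→6  [2 out]
  4: a→0  b→0  b→6  tau→5  [4 out]
  5: b→5  c→3  [2 out]
  6: a→6  [1 out]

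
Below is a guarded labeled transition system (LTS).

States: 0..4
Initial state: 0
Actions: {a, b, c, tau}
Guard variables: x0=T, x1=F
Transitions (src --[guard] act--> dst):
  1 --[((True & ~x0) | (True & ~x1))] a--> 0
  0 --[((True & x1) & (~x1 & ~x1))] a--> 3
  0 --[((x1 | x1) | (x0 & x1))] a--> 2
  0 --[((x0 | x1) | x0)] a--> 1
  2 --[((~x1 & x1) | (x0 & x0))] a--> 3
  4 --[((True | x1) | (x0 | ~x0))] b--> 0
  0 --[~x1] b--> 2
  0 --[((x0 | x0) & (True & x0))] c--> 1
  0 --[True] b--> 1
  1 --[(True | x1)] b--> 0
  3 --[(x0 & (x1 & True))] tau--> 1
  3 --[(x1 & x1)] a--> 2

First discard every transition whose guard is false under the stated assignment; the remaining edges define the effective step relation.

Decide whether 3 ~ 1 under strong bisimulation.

Answer: NOT BISIMILAR

Trace:
Refine partition for ~:
  P[0] = {{0,1,2,3,4}}
  P[1] = {{0},{1},{2},{3},{4}}
stable after 2 split(s): 5 block(s)
3∈{3}, 1∈{1}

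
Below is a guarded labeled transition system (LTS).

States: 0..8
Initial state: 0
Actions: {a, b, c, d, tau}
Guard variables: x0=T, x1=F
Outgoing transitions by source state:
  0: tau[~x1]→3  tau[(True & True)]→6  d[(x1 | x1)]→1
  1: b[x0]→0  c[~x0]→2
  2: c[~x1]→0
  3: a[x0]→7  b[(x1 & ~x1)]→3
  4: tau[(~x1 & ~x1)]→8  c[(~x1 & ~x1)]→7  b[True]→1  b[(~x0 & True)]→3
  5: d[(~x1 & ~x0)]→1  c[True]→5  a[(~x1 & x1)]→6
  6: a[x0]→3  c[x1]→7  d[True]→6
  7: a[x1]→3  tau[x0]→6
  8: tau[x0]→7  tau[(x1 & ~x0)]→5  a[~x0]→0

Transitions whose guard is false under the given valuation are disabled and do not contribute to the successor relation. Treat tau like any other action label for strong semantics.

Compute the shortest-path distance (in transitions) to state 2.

Answer: UNREACHABLE

Working:
Breadth-first toward 2:
  Layer 0: {0}
  Layer 1: {3,6}
  Layer 2: {7}
2 never appears.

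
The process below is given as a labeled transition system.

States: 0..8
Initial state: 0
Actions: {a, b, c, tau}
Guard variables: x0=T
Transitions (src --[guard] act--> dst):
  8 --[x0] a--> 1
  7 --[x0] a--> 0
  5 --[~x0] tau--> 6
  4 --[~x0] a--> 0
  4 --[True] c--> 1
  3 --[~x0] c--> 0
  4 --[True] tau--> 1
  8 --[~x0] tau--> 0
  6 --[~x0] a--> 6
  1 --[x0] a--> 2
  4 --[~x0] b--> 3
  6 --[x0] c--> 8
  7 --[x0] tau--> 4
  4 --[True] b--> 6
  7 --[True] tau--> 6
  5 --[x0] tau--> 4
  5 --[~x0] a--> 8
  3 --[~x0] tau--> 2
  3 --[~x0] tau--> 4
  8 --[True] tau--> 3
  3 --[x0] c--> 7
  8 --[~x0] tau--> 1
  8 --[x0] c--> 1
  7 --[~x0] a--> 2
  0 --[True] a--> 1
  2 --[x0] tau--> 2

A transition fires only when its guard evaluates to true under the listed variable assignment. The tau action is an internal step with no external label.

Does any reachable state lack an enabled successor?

Answer: DEADLOCK-FREE

Working:
Reachable = {0,1,2}
  0: a→1  [1 out]
  1: a→2  [1 out]
  2: tau→2  [1 out]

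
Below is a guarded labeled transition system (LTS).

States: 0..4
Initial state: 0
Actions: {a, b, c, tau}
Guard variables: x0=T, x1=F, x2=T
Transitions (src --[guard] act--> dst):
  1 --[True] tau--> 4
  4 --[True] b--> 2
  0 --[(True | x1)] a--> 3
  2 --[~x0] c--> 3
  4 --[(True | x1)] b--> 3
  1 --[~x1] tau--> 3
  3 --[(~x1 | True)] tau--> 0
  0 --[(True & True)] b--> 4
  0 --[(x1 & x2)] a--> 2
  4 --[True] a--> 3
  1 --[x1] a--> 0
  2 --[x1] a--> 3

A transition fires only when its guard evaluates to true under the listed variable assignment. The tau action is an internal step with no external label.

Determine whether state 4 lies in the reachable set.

Answer: REACHABLE

Working:
Guard filter leaves 8 enabled edge(s).
depth 0: {0}
depth 1: {3,4}  cumulative {0,3,4}
depth 2: {2}  cumulative {0,2,3,4}
Reach set: {0,2,3,4}
trace reaching 4: b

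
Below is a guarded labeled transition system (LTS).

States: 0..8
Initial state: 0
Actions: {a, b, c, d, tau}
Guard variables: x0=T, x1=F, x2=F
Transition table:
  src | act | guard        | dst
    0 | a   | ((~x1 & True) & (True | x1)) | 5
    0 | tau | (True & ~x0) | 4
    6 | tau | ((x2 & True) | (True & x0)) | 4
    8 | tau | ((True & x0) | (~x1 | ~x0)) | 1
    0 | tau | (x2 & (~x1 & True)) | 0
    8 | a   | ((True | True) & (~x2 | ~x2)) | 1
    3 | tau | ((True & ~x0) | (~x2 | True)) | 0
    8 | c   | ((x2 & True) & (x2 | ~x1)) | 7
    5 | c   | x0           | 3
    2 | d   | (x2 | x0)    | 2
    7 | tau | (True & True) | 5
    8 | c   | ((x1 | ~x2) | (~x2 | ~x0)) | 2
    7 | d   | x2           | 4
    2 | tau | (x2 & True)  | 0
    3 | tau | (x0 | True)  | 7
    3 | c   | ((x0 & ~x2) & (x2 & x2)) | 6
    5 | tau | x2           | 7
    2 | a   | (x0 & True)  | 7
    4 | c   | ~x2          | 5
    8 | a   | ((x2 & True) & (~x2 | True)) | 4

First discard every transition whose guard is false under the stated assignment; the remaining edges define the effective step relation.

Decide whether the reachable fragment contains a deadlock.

Answer: DEADLOCK-FREE

Working:
Reachable = {0,3,5,7}
  0: a→5  [1 out]
  3: tau→0  tau→7  [2 out]
  5: c→3  [1 out]
  7: tau→5  [1 out]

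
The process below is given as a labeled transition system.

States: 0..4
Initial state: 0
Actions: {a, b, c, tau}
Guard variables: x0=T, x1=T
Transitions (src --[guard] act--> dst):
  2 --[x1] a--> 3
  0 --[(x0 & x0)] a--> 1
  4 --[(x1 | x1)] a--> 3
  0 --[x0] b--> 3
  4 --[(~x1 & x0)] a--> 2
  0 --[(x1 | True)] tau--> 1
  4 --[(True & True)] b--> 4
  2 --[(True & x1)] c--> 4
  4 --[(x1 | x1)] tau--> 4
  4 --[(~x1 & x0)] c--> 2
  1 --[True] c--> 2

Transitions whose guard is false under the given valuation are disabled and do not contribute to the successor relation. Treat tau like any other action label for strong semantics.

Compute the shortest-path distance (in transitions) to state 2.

Breadth-first toward 2:
  Layer 0: {0}
  Layer 1: {1,3}
  Layer 2: {2}
2 enters at depth 2; path a·c

Answer: 2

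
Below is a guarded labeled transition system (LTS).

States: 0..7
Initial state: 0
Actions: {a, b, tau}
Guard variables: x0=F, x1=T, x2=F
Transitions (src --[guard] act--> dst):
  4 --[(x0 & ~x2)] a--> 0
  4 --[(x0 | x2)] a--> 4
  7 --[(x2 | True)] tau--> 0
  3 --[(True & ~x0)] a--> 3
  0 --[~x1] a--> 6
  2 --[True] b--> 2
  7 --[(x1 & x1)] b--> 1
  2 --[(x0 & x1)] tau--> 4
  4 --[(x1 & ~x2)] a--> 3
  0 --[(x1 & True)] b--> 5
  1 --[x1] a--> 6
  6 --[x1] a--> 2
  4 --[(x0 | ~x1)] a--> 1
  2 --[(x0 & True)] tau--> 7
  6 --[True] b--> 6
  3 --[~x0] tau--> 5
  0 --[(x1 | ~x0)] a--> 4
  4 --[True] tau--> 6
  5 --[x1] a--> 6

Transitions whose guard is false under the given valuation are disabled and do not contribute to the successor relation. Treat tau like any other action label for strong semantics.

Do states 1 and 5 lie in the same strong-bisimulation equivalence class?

Answer: BISIMILAR

Trace:
Bisimulation quotient by refinement:
  π0 = {{0,1,2,3,4,5,6,7}}
  π1 = {{0,6},{1,5},{2},{3,4},{7}}
  π2 = {{0},{1,5},{2},{3},{4},{6},{7}}
stable after 3 split(s): 7 block(s)
class of 1: {1,5}; class of 5: {1,5}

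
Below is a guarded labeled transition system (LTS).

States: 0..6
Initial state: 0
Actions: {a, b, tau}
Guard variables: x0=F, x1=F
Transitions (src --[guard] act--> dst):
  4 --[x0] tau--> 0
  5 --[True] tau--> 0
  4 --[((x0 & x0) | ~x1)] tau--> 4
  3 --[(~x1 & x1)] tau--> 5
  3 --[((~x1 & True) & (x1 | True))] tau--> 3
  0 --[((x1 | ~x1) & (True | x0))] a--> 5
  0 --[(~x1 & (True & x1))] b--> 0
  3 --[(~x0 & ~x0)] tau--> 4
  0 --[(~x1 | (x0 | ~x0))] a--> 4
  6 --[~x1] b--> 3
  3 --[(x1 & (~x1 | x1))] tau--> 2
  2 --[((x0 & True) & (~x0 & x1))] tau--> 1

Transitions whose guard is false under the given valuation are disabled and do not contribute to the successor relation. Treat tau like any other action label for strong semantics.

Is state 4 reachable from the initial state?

Guard filter leaves 7 enabled edge(s).
depth 0: {0}
depth 1: {4,5}  total {0,4,5}
Reachable = {0,4,5}
witness 4: a

Answer: REACHABLE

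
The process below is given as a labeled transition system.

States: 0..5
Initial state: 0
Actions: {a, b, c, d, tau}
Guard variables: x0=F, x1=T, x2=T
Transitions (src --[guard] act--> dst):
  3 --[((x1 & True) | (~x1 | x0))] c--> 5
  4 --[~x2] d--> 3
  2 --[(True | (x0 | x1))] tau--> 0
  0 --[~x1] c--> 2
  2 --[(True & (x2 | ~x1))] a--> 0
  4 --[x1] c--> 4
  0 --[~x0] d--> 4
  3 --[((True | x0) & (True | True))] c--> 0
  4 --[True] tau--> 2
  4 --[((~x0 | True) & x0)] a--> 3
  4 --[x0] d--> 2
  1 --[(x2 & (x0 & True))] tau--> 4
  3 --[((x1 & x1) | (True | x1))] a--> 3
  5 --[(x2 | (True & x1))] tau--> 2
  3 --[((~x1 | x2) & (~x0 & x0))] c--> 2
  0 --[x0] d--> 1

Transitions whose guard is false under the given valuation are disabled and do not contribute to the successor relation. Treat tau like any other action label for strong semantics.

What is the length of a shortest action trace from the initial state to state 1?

BFS to 1:
  Layer 0: {0}
  Layer 1: {4}
  Layer 2: {2}
1 never appears.

Answer: UNREACHABLE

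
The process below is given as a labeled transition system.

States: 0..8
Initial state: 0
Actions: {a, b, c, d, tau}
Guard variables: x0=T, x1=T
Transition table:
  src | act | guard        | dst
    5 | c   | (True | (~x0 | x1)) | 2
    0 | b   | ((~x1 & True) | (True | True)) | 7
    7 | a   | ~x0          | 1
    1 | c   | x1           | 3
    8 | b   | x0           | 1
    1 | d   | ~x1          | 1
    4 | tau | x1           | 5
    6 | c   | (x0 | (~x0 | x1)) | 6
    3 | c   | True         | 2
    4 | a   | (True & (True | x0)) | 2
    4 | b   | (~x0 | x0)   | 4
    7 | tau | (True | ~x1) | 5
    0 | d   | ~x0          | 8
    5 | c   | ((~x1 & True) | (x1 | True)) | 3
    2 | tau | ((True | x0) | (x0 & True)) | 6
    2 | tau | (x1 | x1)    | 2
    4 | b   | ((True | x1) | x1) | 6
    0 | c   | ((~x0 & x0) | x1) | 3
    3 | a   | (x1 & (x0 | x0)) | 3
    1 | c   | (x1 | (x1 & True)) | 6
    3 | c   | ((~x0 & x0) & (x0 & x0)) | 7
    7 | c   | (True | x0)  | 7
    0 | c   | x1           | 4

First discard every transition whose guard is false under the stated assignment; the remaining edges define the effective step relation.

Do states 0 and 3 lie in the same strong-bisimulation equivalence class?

Refine partition for ~:
  P[0] = {{0,1,2,3,4,5,6,7,8}}
  P[1] = {{0},{1,5,6},{2},{3},{4},{7},{8}}
  P[2] = {{0},{1},{2},{3},{4},{5},{6},{7},{8}}
stable after 3 split(s): 9 block(s)
0∈{0}, 3∈{3}

Answer: NOT BISIMILAR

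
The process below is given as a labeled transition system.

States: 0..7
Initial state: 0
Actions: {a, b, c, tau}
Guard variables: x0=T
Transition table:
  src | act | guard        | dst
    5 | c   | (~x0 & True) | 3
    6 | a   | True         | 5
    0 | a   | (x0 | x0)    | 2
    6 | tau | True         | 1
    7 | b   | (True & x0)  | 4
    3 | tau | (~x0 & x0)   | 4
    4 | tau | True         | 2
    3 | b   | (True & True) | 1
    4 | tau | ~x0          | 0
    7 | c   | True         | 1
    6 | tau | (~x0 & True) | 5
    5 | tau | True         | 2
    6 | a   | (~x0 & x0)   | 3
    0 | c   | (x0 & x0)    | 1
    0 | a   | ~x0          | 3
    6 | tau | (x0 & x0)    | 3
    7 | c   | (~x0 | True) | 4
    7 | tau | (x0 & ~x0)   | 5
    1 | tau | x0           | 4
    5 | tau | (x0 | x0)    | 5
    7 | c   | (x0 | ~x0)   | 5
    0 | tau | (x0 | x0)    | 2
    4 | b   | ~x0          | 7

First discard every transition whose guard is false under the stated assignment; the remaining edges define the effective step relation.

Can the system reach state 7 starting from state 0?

Answer: UNREACHABLE

Trace:
After dropping false guards: 15 live edges.
depth 0: {0}
depth 1: {1,2}  cumulative {0,1,2}
depth 2: {4}  cumulative {0,1,2,4}
Reachable = {0,1,2,4}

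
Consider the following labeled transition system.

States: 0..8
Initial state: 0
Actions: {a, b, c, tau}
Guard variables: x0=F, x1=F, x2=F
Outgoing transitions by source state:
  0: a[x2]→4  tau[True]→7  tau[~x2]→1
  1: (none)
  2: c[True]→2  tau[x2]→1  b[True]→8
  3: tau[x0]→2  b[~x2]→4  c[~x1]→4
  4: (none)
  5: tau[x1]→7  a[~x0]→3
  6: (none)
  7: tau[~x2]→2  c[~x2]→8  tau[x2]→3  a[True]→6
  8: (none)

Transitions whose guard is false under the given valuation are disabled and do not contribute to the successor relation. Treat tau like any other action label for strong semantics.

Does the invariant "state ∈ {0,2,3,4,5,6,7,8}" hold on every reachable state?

Allowed set {0,2,3,4,5,6,7,8}
Reach set: {0,1,2,6,7,8}
  0: ok
  1: ✗ unsafe
  2: ok
  6: ok
  7: ok
  8: ok
witness against invariant: tau → 1

Answer: INVARIANT VIOLATED at state 1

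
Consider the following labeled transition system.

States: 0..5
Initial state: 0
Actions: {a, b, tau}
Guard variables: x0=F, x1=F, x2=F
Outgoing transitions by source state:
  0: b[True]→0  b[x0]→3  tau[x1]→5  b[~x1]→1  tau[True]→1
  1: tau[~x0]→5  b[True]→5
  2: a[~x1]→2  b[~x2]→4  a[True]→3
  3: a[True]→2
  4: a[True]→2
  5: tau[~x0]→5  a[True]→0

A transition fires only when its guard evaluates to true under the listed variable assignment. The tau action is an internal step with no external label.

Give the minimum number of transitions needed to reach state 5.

Layered search for 5:
  Layer 0: {0}
  Layer 1: {1}
  Layer 2: {5}
5 enters at depth 2; path b·b

Answer: 2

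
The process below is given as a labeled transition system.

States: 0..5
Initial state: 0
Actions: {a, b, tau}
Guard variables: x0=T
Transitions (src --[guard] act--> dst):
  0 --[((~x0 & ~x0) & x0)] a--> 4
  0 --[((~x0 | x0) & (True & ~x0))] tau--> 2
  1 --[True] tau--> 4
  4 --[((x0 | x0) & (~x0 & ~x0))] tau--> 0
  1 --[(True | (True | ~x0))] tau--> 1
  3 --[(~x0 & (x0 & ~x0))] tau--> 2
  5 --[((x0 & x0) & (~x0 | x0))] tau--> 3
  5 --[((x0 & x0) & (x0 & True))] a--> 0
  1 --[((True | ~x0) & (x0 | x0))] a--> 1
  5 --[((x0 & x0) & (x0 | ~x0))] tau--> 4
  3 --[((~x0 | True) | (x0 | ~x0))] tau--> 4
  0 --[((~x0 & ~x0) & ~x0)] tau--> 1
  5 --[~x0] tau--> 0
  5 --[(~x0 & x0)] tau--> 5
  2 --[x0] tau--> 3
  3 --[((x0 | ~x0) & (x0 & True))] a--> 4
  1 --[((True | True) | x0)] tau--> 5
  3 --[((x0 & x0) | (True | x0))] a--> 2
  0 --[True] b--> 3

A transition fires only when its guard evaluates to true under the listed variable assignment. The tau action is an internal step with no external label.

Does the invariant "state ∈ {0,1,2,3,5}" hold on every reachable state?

Inv-set: {0,1,2,3,5}
R = {0,2,3,4}
  0: safe
  2: safe
  3: safe
  4: VIOLATES
reach 4 via b·tau — violates

Answer: INVARIANT VIOLATED at state 4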